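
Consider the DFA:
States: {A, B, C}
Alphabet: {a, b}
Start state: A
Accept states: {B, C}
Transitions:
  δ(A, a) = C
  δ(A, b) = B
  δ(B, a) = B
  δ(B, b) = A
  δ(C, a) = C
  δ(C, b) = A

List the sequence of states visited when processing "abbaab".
read 'a': A → C
  read 'b': C → A
  read 'b': A → B
  read 'a': B → B
  read 'a': B → B
  read 'b': B → A
A -> C -> A -> B -> B -> B -> A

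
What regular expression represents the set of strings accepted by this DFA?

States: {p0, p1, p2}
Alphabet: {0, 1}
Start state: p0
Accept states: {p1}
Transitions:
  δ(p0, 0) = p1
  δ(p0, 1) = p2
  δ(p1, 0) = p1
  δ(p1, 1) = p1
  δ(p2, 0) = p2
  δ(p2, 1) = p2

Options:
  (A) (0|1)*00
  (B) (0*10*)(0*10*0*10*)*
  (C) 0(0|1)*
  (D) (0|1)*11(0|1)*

Check each option against the DFA on short strings; one disagreement eliminates an option:
  (A) (0|1)*00: on '0' the DFA goes p0 → p1 and accepts (p1 ∈ Accept), but the regex does not match it → eliminate
  (B) (0*10*)(0*10*0*10*)*: on '0' the DFA goes p0 → p1 and accepts (p1 ∈ Accept), but the regex does not match it → eliminate
  (C) 0(0|1)*: agrees with the DFA on every string of length ≤ 6
  (D) (0|1)*11(0|1)*: on '0' the DFA goes p0 → p1 and accepts (p1 ∈ Accept), but the regex does not match it → eliminate
Only (C) is consistent with the DFA.
(C) 0(0|1)*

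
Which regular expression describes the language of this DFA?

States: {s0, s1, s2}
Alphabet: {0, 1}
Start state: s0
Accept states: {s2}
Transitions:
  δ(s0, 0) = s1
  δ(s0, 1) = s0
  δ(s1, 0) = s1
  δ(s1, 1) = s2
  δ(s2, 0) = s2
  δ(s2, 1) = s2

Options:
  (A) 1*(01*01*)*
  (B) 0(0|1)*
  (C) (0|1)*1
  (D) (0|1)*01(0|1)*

Check each option against the DFA on short strings; one disagreement eliminates an option:
  (A) 1*(01*01*)*: on ε the DFA stays in s0 and rejects (s0 ∉ Accept), but the regex matches it → eliminate
  (B) 0(0|1)*: on '0' the DFA goes s0 → s1 and rejects (s1 ∉ Accept), but the regex matches it → eliminate
  (C) (0|1)*1: on '1' the DFA goes s0 → s0 and rejects (s0 ∉ Accept), but the regex matches it → eliminate
  (D) (0|1)*01(0|1)*: agrees with the DFA on every string of length ≤ 6
Only (D) is consistent with the DFA.
(D) (0|1)*01(0|1)*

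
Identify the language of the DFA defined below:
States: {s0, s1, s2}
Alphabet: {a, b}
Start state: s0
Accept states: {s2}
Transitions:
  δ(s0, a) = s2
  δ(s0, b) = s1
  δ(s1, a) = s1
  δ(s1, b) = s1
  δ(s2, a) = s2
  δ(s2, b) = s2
Testing a few strings:
  'aa' → accept
  'baa' → reject
  'aab' → accept
  'b' → reject
State roles: s0=no input read; s1=started with b (dead); s2=started with a
All strings over {a,b} starting with a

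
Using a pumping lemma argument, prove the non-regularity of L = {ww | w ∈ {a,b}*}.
Assume L is regular with pumping length p. Idea: pumping the leading a-block breaks the equality of the two halves.
Choose s = a^p b a^p b ∈ L (with w = a^p b). |s| = 2p+2 ≥ p. By the pumping lemma, s = xyz with |xy| ≤ p, |y| > 0, so y = a^k with k ≥ 1, in the first a-block. Then xy²z = a^(p+k) b a^p b, of length 2p+2+k. If k is odd this length is odd, so it cannot be of the form ww. If k is even, each half has length p+1+k/2 ≤ p+k, so the first half lies entirely inside the leading a-block and contains no b, while the second half ends in b; the halves differ. Either way xy²z ∉ L.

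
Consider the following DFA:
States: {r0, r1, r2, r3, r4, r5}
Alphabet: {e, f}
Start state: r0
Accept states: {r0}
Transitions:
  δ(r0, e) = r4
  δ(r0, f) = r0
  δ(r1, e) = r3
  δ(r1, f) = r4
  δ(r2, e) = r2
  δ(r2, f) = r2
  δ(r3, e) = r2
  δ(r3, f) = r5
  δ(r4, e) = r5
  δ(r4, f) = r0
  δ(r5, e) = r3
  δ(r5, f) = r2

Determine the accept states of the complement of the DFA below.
Complement accept states = All states \ Original accept states
= {r0, r1, r2, r3, r4, r5} \ {r0}
{r1, r2, r3, r4, r5}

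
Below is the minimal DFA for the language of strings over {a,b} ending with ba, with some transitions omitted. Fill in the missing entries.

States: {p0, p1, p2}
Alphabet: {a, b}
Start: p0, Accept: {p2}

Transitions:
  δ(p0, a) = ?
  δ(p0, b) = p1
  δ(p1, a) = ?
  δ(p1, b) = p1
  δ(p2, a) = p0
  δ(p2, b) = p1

From the language and accept set, identify what each state tracks — p0: no suffix match; p1: one trailing b; p2: suffix is ba.
Each missing δ(q, a) is the state matching the new tracked value after reading a.
δ(p0, a) = p0; δ(p1, a) = p2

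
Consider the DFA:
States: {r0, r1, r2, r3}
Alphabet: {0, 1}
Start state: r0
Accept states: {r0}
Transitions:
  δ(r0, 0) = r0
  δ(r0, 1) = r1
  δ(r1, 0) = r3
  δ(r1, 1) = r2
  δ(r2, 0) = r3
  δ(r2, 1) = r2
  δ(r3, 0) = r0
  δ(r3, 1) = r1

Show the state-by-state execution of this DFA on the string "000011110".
read '0': r0 → r0
  read '0': r0 → r0
  read '0': r0 → r0
  read '0': r0 → r0
  read '1': r0 → r1
  read '1': r1 → r2
  read '1': r2 → r2
  read '1': r2 → r2
  read '0': r2 → r3
r0 -> r0 -> r0 -> r0 -> r0 -> r1 -> r2 -> r2 -> r2 -> r3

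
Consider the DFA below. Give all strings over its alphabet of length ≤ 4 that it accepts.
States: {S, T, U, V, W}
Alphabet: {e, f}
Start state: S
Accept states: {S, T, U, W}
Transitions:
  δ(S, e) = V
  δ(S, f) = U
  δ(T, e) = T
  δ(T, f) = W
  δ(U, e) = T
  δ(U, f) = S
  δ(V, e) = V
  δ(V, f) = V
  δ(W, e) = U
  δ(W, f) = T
ε, f, fe, ff, fee, fef, fff, feee, feef, fefe, feff, fffe, ffff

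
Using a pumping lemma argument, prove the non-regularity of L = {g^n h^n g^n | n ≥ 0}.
Assume L is regular with pumping length p. Idea: pumping the first g-block unbalances it against the other two.
Choose s = g^p h^p g^p ∈ L (|s| = 3p ≥ p). By the pumping lemma, s = xyz with |xy| ≤ p, |y| > 0, so y = g^k with k ≥ 1, inside the first g-block. Then xy²z = g^(p+k) h^p g^p. The first block has length p+k ≠ p, so the three block lengths are no longer equal and xy²z ∉ L.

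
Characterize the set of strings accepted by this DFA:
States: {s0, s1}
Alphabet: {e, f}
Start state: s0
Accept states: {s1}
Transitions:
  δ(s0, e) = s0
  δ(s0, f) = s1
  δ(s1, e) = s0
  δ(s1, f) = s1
Testing a few strings:
  'e' → reject
  'ee' → reject
  'ff' → accept
  'eff' → accept
State roles: s0=last symbol not f; s1=last symbol is f
All strings over {e,f} ending with f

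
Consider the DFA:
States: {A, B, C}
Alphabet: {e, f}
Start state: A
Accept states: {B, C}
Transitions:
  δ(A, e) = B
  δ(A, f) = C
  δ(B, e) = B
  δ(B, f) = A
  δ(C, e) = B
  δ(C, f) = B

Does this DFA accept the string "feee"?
Processing string "feee":
  A --f--> C
  C --e--> B
  B --e--> B
  B --e--> B
Final state: B
Accept states: {B, C}
Yes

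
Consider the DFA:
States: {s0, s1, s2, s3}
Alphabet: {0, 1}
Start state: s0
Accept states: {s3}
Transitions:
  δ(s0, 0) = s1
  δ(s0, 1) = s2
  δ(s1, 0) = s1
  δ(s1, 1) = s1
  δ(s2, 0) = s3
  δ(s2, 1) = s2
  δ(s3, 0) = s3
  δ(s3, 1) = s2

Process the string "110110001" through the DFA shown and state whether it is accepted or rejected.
Processing string "110110001":
  s0 --1--> s2
  s2 --1--> s2
  s2 --0--> s3
  s3 --1--> s2
  s2 --1--> s2
  s2 --0--> s3
  s3 --0--> s3
  s3 --0--> s3
  s3 --1--> s2
Final state: s2
Accept states: {s3}
No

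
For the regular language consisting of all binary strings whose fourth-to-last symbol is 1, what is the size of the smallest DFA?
By Myhill–Nerode, count the distinguishable equivalence classes: 2^4 = 16 classes — the DFA must remember the last 4 symbols read; every pair of distinct length-4 suffixes is distinguishable by some continuation.
16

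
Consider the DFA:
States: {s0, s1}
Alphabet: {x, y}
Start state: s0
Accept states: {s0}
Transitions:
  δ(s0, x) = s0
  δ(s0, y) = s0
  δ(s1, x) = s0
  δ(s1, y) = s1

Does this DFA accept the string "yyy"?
Processing string "yyy":
  s0 --y--> s0
  s0 --y--> s0
  s0 --y--> s0
Final state: s0
Accept states: {s0}
Yes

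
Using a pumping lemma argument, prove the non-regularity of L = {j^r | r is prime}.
Assume L is regular with pumping length p. Idea: pumping by a suitable count produces a composite length.
Let q be a prime with q ≥ p and choose s = j^q ∈ L. By the pumping lemma, s = xyz with |xy| ≤ p, |y| = k ≥ 1. Take i = q+1: |xy^(q+1)z| = q + q·k = q(1+k). Since q ≥ 2 and 1+k ≥ 2, q(1+k) is composite, so xy^(q+1)z ∉ L.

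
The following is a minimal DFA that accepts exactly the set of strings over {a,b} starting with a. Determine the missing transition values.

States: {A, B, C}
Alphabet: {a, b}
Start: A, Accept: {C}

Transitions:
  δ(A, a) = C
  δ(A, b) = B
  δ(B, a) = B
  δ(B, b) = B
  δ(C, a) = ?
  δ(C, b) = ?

From the language and accept set, identify what each state tracks — A: no input read; B: started with b (dead); C: started with a.
Each missing δ(q, a) is the state matching the new tracked value after reading a.
δ(C, a) = C; δ(C, b) = C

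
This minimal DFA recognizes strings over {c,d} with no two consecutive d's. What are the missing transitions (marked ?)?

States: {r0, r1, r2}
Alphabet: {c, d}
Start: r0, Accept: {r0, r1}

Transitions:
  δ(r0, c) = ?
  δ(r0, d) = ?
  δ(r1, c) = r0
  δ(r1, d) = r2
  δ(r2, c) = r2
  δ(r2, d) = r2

From the language and accept set, identify what each state tracks — r0: last symbol not d (ok); r1: last symbol d (ok); r2: saw dd (dead).
Each missing δ(q, a) is the state matching the new tracked value after reading a.
δ(r0, c) = r0; δ(r0, d) = r1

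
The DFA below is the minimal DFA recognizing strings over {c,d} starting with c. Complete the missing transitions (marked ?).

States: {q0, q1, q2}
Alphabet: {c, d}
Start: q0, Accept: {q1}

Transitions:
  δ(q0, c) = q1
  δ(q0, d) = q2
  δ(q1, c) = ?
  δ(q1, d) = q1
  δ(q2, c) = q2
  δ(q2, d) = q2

From the language and accept set, identify what each state tracks — q0: no input read; q1: started with c; q2: started with d (dead).
Each missing δ(q, a) is the state matching the new tracked value after reading a.
δ(q1, c) = q1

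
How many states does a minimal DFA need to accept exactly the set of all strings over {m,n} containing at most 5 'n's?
By Myhill–Nerode, count the distinguishable equivalence classes: 7 classes — having seen 0, 1, …, 5, or >5 copies of 'n'; counts 0 through 5 are accepting and >5 is dead.
7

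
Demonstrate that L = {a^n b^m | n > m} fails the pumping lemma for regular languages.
Assume L is regular with pumping length p. Idea: pumping down the a-block drops the a-count to at most the b-count.
Choose s = a^(p+1) b^p ∈ L (|s| = 2p+1 ≥ p). By the pumping lemma, s = xyz with |xy| ≤ p, |y| > 0, so y = a^k with k ≥ 1. Take i = 0: xz = a^(p+1−k) b^p. Since k ≥ 1, p+1−k ≤ p, so the number of a's is no longer strictly greater than the number of b's, hence xz ∉ L.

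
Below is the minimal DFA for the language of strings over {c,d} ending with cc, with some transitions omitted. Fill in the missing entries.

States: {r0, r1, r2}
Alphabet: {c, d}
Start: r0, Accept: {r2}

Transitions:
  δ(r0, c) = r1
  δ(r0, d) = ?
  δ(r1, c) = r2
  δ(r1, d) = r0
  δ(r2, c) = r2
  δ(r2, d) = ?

From the language and accept set, identify what each state tracks — r0: last symbol not c; r1: one trailing c; r2: two trailing c's.
Each missing δ(q, a) is the state matching the new tracked value after reading a.
δ(r0, d) = r0; δ(r2, d) = r0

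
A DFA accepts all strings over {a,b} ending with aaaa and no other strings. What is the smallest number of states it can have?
By Myhill–Nerode, count the distinguishable equivalence classes: 5 classes — one per longest suffix of the input that is a prefix of 'aaaa' (lengths 0 through 4); only the length-4 class is accepting.
5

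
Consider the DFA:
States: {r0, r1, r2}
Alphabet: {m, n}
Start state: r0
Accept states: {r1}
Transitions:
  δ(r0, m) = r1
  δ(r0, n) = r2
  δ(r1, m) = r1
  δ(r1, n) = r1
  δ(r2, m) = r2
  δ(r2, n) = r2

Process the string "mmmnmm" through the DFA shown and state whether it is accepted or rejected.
Processing string "mmmnmm":
  r0 --m--> r1
  r1 --m--> r1
  r1 --m--> r1
  r1 --n--> r1
  r1 --m--> r1
  r1 --m--> r1
Final state: r1
Accept states: {r1}
Yes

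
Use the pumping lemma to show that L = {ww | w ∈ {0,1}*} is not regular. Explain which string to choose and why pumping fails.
Assume L is regular with pumping length p. Idea: pumping the leading 0-block breaks the equality of the two halves.
Choose s = 0^p 1 0^p 1 ∈ L (with w = 0^p 1). |s| = 2p+2 ≥ p. By the pumping lemma, s = xyz with |xy| ≤ p, |y| > 0, so y = 0^k with k ≥ 1, in the first 0-block. Then xy²z = 0^(p+k) 1 0^p 1, of length 2p+2+k. If k is odd this length is odd, so it cannot be of the form ww. If k is even, each half has length p+1+k/2 ≤ p+k, so the first half lies entirely inside the leading 0-block and contains no 1, while the second half ends in 1; the halves differ. Either way xy²z ∉ L.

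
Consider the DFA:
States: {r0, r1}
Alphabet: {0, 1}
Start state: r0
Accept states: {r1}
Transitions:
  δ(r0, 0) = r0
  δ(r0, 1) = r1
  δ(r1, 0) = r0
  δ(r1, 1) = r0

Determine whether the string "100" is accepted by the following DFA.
Processing string "100":
  r0 --1--> r1
  r1 --0--> r0
  r0 --0--> r0
Final state: r0
Accept states: {r1}
No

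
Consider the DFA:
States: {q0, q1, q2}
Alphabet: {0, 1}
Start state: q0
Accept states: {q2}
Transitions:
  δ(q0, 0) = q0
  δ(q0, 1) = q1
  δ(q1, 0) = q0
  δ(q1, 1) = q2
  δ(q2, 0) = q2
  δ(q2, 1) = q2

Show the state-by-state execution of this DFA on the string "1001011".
read '1': q0 → q1
  read '0': q1 → q0
  read '0': q0 → q0
  read '1': q0 → q1
  read '0': q1 → q0
  read '1': q0 → q1
  read '1': q1 → q2
q0 -> q1 -> q0 -> q0 -> q1 -> q0 -> q1 -> q2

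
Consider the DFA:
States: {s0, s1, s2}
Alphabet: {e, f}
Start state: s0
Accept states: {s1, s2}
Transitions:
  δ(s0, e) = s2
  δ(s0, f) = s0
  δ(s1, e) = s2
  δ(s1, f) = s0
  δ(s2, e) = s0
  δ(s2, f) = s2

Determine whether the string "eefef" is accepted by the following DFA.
Processing string "eefef":
  s0 --e--> s2
  s2 --e--> s0
  s0 --f--> s0
  s0 --e--> s2
  s2 --f--> s2
Final state: s2
Accept states: {s1, s2}
Yes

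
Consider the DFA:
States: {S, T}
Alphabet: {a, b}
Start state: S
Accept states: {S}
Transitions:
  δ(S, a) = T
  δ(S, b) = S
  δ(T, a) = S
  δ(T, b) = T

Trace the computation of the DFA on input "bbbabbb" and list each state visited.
read 'b': S → S
  read 'b': S → S
  read 'b': S → S
  read 'a': S → T
  read 'b': T → T
  read 'b': T → T
  read 'b': T → T
S -> S -> S -> S -> T -> T -> T -> T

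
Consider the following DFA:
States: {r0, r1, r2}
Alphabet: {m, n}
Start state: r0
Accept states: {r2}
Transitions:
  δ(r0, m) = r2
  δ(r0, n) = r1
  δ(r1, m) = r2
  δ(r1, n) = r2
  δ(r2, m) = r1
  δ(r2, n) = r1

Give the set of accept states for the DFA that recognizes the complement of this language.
Complement accept states = All states \ Original accept states
= {r0, r1, r2} \ {r2}
{r0, r1}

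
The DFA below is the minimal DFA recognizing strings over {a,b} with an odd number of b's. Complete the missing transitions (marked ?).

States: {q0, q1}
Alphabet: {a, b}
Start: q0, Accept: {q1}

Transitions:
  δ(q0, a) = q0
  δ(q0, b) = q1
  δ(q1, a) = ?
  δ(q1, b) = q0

From the language and accept set, identify what each state tracks — q0: even number of b's so far; q1: odd number of b's so far.
Each missing δ(q, a) is the state matching the new tracked value after reading a.
δ(q1, a) = q1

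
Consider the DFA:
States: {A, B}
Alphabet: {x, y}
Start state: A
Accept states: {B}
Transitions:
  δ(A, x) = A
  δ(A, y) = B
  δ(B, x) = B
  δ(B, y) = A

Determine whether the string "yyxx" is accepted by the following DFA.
Processing string "yyxx":
  A --y--> B
  B --y--> A
  A --x--> A
  A --x--> A
Final state: A
Accept states: {B}
No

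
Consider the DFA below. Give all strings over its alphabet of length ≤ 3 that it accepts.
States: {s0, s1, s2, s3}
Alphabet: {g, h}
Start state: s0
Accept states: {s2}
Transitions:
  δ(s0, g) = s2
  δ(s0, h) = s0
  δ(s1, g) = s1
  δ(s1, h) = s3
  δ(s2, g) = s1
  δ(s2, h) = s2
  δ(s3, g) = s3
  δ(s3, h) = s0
g, gh, hg, ghh, hgh, hhg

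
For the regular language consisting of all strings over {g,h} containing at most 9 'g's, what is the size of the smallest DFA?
By Myhill–Nerode, count the distinguishable equivalence classes: 11 classes — having seen 0, 1, …, 9, or >9 copies of 'g'; counts 0 through 9 are accepting and >9 is dead.
11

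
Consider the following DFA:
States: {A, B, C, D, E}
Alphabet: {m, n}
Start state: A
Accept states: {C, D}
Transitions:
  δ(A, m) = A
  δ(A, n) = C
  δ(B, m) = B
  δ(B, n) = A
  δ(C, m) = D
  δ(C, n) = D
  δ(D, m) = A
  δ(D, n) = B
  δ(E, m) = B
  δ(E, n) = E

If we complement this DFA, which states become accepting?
Complement accept states = All states \ Original accept states
= {A, B, C, D, E} \ {C, D}
{A, B, E}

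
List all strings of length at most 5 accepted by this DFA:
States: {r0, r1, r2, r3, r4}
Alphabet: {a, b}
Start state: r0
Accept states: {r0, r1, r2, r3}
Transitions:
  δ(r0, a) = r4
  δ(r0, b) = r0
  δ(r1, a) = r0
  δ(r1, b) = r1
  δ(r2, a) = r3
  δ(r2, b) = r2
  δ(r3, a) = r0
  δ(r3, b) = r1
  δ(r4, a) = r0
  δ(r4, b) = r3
ε, b, aa, ab, bb, aab, aba, abb, baa, bab, bbb, aaaa, aaab, aabb, abab, abba, abbb, baab, baba, babb, bbaa, bbab, bbbb, aaaab, aaaba, aaabb, aabaa, aabab, aabbb, abaaa, abaab, ababb, abbab, abbba, abbbb, baaaa, baaab, baabb, babab, babba, babbb, bbaab, bbaba, bbabb, bbbaa, bbbab, bbbbb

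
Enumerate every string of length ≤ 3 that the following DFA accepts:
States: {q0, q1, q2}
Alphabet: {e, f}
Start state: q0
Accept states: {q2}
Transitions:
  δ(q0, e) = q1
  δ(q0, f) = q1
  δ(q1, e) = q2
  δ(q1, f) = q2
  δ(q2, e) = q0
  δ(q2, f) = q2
ee, ef, fe, ff, eef, eff, fef, fff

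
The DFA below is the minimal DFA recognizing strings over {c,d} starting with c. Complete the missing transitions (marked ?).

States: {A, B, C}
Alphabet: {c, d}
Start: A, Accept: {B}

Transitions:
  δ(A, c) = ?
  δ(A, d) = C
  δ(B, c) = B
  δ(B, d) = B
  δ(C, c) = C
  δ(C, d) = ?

From the language and accept set, identify what each state tracks — A: no input read; B: started with c; C: started with d (dead).
Each missing δ(q, a) is the state matching the new tracked value after reading a.
δ(A, c) = B; δ(C, d) = C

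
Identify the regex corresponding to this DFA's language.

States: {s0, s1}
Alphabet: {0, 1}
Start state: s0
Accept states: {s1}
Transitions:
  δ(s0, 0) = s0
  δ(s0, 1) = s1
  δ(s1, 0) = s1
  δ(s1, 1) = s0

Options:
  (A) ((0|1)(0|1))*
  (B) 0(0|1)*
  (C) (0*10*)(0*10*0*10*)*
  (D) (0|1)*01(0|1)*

Check each option against the DFA on short strings; one disagreement eliminates an option:
  (A) ((0|1)(0|1))*: on ε the DFA stays in s0 and rejects (s0 ∉ Accept), but the regex matches it → eliminate
  (B) 0(0|1)*: on '0' the DFA goes s0 → s0 and rejects (s0 ∉ Accept), but the regex matches it → eliminate
  (C) (0*10*)(0*10*0*10*)*: agrees with the DFA on every string of length ≤ 6
  (D) (0|1)*01(0|1)*: on '1' the DFA goes s0 → s1 and accepts (s1 ∈ Accept), but the regex does not match it → eliminate
Only (C) is consistent with the DFA.
(C) (0*10*)(0*10*0*10*)*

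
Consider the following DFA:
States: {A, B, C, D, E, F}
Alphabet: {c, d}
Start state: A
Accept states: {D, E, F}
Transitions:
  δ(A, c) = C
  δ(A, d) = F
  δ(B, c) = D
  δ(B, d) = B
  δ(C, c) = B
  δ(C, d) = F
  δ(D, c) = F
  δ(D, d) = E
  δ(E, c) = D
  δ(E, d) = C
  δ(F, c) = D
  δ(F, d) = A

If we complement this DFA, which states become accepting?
Complement accept states = All states \ Original accept states
= {A, B, C, D, E, F} \ {D, E, F}
{A, B, C}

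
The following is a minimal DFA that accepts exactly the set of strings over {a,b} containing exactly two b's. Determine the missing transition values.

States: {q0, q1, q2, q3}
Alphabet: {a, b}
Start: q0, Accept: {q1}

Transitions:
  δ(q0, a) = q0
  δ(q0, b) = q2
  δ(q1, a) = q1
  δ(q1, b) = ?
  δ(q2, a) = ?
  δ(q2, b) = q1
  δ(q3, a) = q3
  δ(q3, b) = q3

From the language and accept set, identify what each state tracks — q0: zero b's; q1: two b's; q2: one b; q3: ≥ three b's (dead).
Each missing δ(q, a) is the state matching the new tracked value after reading a.
δ(q1, b) = q3; δ(q2, a) = q2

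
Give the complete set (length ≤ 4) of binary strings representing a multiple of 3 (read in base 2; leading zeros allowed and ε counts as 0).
ε, 0, 00, 11, 000, 011, 110, 0000, 0011, 0110, 1001, 1100, 1111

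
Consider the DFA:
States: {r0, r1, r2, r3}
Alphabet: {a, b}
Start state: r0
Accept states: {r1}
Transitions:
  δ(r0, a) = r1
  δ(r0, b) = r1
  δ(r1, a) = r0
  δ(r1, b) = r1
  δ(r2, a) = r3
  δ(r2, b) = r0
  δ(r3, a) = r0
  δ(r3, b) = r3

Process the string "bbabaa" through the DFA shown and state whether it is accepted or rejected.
Processing string "bbabaa":
  r0 --b--> r1
  r1 --b--> r1
  r1 --a--> r0
  r0 --b--> r1
  r1 --a--> r0
  r0 --a--> r1
Final state: r1
Accept states: {r1}
Yes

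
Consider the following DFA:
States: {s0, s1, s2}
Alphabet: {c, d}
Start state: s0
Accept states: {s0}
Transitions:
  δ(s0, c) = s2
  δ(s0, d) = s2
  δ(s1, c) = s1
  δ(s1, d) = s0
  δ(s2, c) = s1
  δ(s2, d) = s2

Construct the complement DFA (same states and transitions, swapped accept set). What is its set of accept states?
Complement accept states = All states \ Original accept states
= {s0, s1, s2} \ {s0}
{s1, s2}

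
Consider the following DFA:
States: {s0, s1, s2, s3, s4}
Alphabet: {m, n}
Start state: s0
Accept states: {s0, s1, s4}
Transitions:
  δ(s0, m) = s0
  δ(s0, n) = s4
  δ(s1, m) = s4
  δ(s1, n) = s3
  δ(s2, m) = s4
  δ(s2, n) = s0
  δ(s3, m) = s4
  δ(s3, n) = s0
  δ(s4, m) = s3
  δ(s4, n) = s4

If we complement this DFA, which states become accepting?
Complement accept states = All states \ Original accept states
= {s0, s1, s2, s3, s4} \ {s0, s1, s4}
{s2, s3}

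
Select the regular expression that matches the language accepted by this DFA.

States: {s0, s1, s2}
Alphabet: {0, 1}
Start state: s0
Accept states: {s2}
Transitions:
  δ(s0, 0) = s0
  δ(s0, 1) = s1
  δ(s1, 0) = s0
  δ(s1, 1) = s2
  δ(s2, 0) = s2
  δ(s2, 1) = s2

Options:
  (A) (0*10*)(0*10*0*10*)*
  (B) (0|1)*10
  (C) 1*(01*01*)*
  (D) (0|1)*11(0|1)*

Check each option against the DFA on short strings; one disagreement eliminates an option:
  (A) (0*10*)(0*10*0*10*)*: on '1' the DFA goes s0 → s1 and rejects (s1 ∉ Accept), but the regex matches it → eliminate
  (B) (0|1)*10: on '10' the DFA goes s0 → s1 → s0 and rejects (s0 ∉ Accept), but the regex matches it → eliminate
  (C) 1*(01*01*)*: on ε the DFA stays in s0 and rejects (s0 ∉ Accept), but the regex matches it → eliminate
  (D) (0|1)*11(0|1)*: agrees with the DFA on every string of length ≤ 6
Only (D) is consistent with the DFA.
(D) (0|1)*11(0|1)*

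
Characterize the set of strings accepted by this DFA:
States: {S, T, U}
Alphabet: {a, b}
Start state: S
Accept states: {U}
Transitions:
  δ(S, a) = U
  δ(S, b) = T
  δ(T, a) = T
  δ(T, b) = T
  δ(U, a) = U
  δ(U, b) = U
Testing a few strings:
  'ba' → reject
  'bbb' → reject
  'ab' → accept
  'a' → accept
State roles: S=no input read; T=started with b (dead); U=started with a
All strings over {a,b} starting with a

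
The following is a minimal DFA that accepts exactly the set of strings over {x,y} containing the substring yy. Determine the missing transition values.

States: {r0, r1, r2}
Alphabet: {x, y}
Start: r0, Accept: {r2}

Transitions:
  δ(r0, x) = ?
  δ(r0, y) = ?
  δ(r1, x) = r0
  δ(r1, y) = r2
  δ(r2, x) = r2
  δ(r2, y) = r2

From the language and accept set, identify what each state tracks — r0: no progress toward yy; r1: one trailing y; r2: substring yy seen.
Each missing δ(q, a) is the state matching the new tracked value after reading a.
δ(r0, x) = r0; δ(r0, y) = r1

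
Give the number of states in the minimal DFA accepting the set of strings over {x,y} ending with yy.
By Myhill–Nerode, count the distinguishable equivalence classes: 3 classes — one per longest suffix of the input that is a prefix of 'yy' (lengths 0 through 2); only the length-2 class is accepting.
3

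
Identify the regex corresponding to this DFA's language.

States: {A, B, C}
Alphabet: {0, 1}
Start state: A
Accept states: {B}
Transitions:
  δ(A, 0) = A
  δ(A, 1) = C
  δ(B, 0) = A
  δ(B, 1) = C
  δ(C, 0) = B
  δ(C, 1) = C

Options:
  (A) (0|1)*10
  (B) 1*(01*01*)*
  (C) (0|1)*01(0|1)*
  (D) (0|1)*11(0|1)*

Check each option against the DFA on short strings; one disagreement eliminates an option:
  (A) (0|1)*10: agrees with the DFA on every string of length ≤ 6
  (B) 1*(01*01*)*: on ε the DFA stays in A and rejects (A ∉ Accept), but the regex matches it → eliminate
  (C) (0|1)*01(0|1)*: on '01' the DFA goes A → A → C and rejects (C ∉ Accept), but the regex matches it → eliminate
  (D) (0|1)*11(0|1)*: on '10' the DFA goes A → C → B and accepts (B ∈ Accept), but the regex does not match it → eliminate
Only (A) is consistent with the DFA.
(A) (0|1)*10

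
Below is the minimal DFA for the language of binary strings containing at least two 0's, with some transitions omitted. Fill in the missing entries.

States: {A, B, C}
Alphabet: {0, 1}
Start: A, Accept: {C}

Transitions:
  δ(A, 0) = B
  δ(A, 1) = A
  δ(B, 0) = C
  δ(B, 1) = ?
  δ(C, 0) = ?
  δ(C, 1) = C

From the language and accept set, identify what each state tracks — A: zero 0's seen; B: one 0 seen; C: ≥ two 0's seen.
Each missing δ(q, a) is the state matching the new tracked value after reading a.
δ(B, 1) = B; δ(C, 0) = C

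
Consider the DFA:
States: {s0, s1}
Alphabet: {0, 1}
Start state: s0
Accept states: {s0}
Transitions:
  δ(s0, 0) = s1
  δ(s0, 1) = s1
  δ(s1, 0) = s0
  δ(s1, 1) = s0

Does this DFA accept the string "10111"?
Processing string "10111":
  s0 --1--> s1
  s1 --0--> s0
  s0 --1--> s1
  s1 --1--> s0
  s0 --1--> s1
Final state: s1
Accept states: {s0}
No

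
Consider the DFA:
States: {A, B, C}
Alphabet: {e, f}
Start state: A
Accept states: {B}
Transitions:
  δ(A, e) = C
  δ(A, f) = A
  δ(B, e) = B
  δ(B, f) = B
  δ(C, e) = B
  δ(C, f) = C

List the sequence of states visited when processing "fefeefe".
read 'f': A → A
  read 'e': A → C
  read 'f': C → C
  read 'e': C → B
  read 'e': B → B
  read 'f': B → B
  read 'e': B → B
A -> A -> C -> C -> B -> B -> B -> B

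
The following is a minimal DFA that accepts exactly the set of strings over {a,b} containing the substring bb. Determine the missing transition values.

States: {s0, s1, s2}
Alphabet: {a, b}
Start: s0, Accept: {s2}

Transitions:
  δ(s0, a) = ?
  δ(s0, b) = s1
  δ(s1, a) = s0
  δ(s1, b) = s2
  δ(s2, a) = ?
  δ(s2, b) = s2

From the language and accept set, identify what each state tracks — s0: no progress toward bb; s1: one trailing b; s2: substring bb seen.
Each missing δ(q, a) is the state matching the new tracked value after reading a.
δ(s0, a) = s0; δ(s2, a) = s2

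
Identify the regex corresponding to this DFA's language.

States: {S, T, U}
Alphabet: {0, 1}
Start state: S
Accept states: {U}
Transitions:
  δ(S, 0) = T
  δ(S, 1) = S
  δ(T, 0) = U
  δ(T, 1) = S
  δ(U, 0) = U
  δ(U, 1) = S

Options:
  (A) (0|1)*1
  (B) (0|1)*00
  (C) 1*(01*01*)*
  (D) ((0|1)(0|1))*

Check each option against the DFA on short strings; one disagreement eliminates an option:
  (A) (0|1)*1: on '1' the DFA goes S → S and rejects (S ∉ Accept), but the regex matches it → eliminate
  (B) (0|1)*00: agrees with the DFA on every string of length ≤ 6
  (C) 1*(01*01*)*: on ε the DFA stays in S and rejects (S ∉ Accept), but the regex matches it → eliminate
  (D) ((0|1)(0|1))*: on ε the DFA stays in S and rejects (S ∉ Accept), but the regex matches it → eliminate
Only (B) is consistent with the DFA.
(B) (0|1)*00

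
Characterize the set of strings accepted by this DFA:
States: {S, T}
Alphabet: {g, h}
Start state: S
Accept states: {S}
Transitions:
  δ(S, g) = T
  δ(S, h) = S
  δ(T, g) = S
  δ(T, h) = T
Testing a few strings:
  'hgh' → reject
  'gg' → accept
  'g' → reject
  'hg' → reject
State roles: S=even number of g's so far; T=odd number of g's so far
All strings over {g,h} with an even number of g's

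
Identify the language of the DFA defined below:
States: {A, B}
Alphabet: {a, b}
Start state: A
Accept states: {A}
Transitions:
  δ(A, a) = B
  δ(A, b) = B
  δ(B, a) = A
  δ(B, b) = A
Testing a few strings:
  'ba' → accept
  'b' → reject
  'a' → reject
  'aab' → reject
State roles: A=even length so far; B=odd length so far
All strings over {a,b} of even length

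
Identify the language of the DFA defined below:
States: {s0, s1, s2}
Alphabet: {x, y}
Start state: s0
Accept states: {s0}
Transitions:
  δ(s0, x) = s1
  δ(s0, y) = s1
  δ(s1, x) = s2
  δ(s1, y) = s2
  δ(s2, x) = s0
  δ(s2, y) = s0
Testing a few strings:
  'y' → reject
  'yxxy' → reject
  'yy' → reject
  'yxy' → accept
State roles: s0=length ≡ 0 (mod 3); s1=length ≡ 1 (mod 3); s2=length ≡ 2 (mod 3)
All strings over {x,y} whose length is a multiple of 3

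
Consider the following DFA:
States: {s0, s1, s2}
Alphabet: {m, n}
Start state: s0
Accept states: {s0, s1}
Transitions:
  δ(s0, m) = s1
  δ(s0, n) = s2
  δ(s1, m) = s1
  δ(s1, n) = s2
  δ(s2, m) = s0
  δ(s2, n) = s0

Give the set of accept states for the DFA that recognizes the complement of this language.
Complement accept states = All states \ Original accept states
= {s0, s1, s2} \ {s0, s1}
{s2}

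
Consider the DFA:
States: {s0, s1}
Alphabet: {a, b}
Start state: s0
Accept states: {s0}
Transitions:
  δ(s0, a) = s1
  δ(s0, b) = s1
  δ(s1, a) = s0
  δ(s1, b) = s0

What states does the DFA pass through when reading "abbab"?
read 'a': s0 → s1
  read 'b': s1 → s0
  read 'b': s0 → s1
  read 'a': s1 → s0
  read 'b': s0 → s1
s0 -> s1 -> s0 -> s1 -> s0 -> s1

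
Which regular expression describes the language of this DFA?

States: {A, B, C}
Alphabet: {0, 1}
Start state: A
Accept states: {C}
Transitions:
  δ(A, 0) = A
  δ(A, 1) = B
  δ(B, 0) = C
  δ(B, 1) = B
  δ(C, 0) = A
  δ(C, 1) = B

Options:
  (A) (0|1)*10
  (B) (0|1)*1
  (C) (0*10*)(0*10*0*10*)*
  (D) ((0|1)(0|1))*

Check each option against the DFA on short strings; one disagreement eliminates an option:
  (A) (0|1)*10: agrees with the DFA on every string of length ≤ 6
  (B) (0|1)*1: on '1' the DFA goes A → B and rejects (B ∉ Accept), but the regex matches it → eliminate
  (C) (0*10*)(0*10*0*10*)*: on '1' the DFA goes A → B and rejects (B ∉ Accept), but the regex matches it → eliminate
  (D) ((0|1)(0|1))*: on ε the DFA stays in A and rejects (A ∉ Accept), but the regex matches it → eliminate
Only (A) is consistent with the DFA.
(A) (0|1)*10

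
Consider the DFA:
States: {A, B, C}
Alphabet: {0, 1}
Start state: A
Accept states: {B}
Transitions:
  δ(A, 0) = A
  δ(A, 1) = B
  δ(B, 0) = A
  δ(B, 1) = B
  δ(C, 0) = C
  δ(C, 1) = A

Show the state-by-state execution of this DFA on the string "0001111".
read '0': A → A
  read '0': A → A
  read '0': A → A
  read '1': A → B
  read '1': B → B
  read '1': B → B
  read '1': B → B
A -> A -> A -> A -> B -> B -> B -> B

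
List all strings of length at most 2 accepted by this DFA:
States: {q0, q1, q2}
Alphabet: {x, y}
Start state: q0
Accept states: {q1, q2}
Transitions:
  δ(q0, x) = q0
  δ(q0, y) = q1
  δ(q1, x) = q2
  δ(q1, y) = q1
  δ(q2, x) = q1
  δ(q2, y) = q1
y, xy, yx, yy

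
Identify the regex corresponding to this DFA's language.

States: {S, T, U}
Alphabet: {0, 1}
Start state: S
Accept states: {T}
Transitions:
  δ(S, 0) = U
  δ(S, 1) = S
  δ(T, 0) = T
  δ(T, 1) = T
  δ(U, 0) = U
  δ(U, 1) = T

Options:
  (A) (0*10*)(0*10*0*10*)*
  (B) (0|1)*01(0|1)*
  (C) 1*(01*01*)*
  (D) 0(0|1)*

Check each option against the DFA on short strings; one disagreement eliminates an option:
  (A) (0*10*)(0*10*0*10*)*: on '1' the DFA goes S → S and rejects (S ∉ Accept), but the regex matches it → eliminate
  (B) (0|1)*01(0|1)*: agrees with the DFA on every string of length ≤ 6
  (C) 1*(01*01*)*: on ε the DFA stays in S and rejects (S ∉ Accept), but the regex matches it → eliminate
  (D) 0(0|1)*: on '0' the DFA goes S → U and rejects (U ∉ Accept), but the regex matches it → eliminate
Only (B) is consistent with the DFA.
(B) (0|1)*01(0|1)*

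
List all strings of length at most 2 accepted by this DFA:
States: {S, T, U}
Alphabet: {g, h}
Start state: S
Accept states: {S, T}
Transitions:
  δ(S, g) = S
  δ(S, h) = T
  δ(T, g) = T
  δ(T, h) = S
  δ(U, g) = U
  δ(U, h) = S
ε, g, h, gg, gh, hg, hh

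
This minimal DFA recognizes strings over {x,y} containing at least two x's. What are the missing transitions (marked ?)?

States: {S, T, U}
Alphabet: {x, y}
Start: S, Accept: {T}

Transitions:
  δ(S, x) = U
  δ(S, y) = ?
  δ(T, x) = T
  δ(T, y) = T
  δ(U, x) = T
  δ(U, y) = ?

From the language and accept set, identify what each state tracks — S: zero x's seen; T: ≥ two x's seen; U: one x seen.
Each missing δ(q, a) is the state matching the new tracked value after reading a.
δ(S, y) = S; δ(U, y) = U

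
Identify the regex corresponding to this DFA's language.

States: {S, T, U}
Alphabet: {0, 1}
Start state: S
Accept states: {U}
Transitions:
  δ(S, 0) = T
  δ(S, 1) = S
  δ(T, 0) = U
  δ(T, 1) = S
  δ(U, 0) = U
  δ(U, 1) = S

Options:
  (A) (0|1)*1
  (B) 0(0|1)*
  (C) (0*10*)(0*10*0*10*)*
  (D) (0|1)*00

Check each option against the DFA on short strings; one disagreement eliminates an option:
  (A) (0|1)*1: on '1' the DFA goes S → S and rejects (S ∉ Accept), but the regex matches it → eliminate
  (B) 0(0|1)*: on '0' the DFA goes S → T and rejects (T ∉ Accept), but the regex matches it → eliminate
  (C) (0*10*)(0*10*0*10*)*: on '1' the DFA goes S → S and rejects (S ∉ Accept), but the regex matches it → eliminate
  (D) (0|1)*00: agrees with the DFA on every string of length ≤ 6
Only (D) is consistent with the DFA.
(D) (0|1)*00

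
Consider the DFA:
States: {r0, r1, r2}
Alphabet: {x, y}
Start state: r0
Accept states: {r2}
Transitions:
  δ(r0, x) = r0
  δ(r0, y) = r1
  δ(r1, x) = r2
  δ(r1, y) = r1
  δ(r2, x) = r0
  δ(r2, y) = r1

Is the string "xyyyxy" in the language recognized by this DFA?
Processing string "xyyyxy":
  r0 --x--> r0
  r0 --y--> r1
  r1 --y--> r1
  r1 --y--> r1
  r1 --x--> r2
  r2 --y--> r1
Final state: r1
Accept states: {r2}
No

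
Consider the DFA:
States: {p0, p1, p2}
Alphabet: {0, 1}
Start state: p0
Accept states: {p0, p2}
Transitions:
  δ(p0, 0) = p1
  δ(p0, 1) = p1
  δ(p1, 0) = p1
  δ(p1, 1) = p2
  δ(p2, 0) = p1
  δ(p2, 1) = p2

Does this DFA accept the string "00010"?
Processing string "00010":
  p0 --0--> p1
  p1 --0--> p1
  p1 --0--> p1
  p1 --1--> p2
  p2 --0--> p1
Final state: p1
Accept states: {p0, p2}
No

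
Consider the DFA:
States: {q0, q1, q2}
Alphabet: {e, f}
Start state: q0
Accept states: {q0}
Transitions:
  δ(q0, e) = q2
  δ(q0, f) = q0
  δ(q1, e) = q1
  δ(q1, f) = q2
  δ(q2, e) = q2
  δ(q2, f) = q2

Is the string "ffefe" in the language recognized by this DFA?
Processing string "ffefe":
  q0 --f--> q0
  q0 --f--> q0
  q0 --e--> q2
  q2 --f--> q2
  q2 --e--> q2
Final state: q2
Accept states: {q0}
No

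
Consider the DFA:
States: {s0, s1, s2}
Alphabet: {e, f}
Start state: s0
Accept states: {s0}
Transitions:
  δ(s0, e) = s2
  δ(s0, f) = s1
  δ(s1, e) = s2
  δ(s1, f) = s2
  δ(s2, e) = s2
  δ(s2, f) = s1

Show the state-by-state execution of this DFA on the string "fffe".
read 'f': s0 → s1
  read 'f': s1 → s2
  read 'f': s2 → s1
  read 'e': s1 → s2
s0 -> s1 -> s2 -> s1 -> s2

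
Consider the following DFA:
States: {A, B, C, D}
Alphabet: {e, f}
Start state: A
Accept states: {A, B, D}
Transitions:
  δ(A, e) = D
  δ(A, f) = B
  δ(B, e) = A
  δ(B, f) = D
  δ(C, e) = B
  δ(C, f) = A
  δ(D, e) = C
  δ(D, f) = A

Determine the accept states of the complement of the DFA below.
Complement accept states = All states \ Original accept states
= {A, B, C, D} \ {A, B, D}
{C}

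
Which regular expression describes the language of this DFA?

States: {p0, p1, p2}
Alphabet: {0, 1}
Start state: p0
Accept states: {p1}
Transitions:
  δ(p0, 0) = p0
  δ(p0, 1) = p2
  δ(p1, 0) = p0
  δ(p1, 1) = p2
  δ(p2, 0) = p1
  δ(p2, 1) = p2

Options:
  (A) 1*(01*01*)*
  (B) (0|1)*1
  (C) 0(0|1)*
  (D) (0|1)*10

Check each option against the DFA on short strings; one disagreement eliminates an option:
  (A) 1*(01*01*)*: on ε the DFA stays in p0 and rejects (p0 ∉ Accept), but the regex matches it → eliminate
  (B) (0|1)*1: on '1' the DFA goes p0 → p2 and rejects (p2 ∉ Accept), but the regex matches it → eliminate
  (C) 0(0|1)*: on '0' the DFA goes p0 → p0 and rejects (p0 ∉ Accept), but the regex matches it → eliminate
  (D) (0|1)*10: agrees with the DFA on every string of length ≤ 6
Only (D) is consistent with the DFA.
(D) (0|1)*10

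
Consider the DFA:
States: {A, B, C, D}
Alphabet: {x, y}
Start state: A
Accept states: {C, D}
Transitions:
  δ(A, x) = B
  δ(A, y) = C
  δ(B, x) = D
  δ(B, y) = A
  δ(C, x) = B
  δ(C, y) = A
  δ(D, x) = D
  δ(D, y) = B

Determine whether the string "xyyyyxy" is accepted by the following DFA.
Processing string "xyyyyxy":
  A --x--> B
  B --y--> A
  A --y--> C
  C --y--> A
  A --y--> C
  C --x--> B
  B --y--> A
Final state: A
Accept states: {C, D}
No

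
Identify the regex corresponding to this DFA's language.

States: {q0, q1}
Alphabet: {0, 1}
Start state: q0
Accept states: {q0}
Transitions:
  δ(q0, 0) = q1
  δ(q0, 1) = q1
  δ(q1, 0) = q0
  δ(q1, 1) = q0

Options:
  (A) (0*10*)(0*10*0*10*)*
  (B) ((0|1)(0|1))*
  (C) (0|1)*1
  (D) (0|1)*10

Check each option against the DFA on short strings; one disagreement eliminates an option:
  (A) (0*10*)(0*10*0*10*)*: on ε the DFA stays in q0 and accepts (q0 ∈ Accept), but the regex does not match it → eliminate
  (B) ((0|1)(0|1))*: agrees with the DFA on every string of length ≤ 6
  (C) (0|1)*1: on ε the DFA stays in q0 and accepts (q0 ∈ Accept), but the regex does not match it → eliminate
  (D) (0|1)*10: on ε the DFA stays in q0 and accepts (q0 ∈ Accept), but the regex does not match it → eliminate
Only (B) is consistent with the DFA.
(B) ((0|1)(0|1))*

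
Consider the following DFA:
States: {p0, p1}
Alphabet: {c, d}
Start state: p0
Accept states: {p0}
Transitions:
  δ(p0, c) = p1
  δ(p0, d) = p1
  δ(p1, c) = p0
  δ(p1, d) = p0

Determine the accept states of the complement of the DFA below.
Complement accept states = All states \ Original accept states
= {p0, p1} \ {p0}
{p1}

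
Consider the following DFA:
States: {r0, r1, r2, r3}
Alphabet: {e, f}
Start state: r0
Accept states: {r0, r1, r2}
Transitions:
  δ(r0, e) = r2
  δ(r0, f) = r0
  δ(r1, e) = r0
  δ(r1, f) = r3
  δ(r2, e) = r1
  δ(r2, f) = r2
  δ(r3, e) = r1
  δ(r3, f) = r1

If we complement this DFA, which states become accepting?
Complement accept states = All states \ Original accept states
= {r0, r1, r2, r3} \ {r0, r1, r2}
{r3}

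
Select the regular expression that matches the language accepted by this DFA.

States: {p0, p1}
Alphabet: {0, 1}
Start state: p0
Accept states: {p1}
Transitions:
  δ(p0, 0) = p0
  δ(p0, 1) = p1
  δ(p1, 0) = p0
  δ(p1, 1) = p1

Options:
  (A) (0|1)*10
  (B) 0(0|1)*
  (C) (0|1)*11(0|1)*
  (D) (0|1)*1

Check each option against the DFA on short strings; one disagreement eliminates an option:
  (A) (0|1)*10: on '1' the DFA goes p0 → p1 and accepts (p1 ∈ Accept), but the regex does not match it → eliminate
  (B) 0(0|1)*: on '0' the DFA goes p0 → p0 and rejects (p0 ∉ Accept), but the regex matches it → eliminate
  (C) (0|1)*11(0|1)*: on '1' the DFA goes p0 → p1 and accepts (p1 ∈ Accept), but the regex does not match it → eliminate
  (D) (0|1)*1: agrees with the DFA on every string of length ≤ 6
Only (D) is consistent with the DFA.
(D) (0|1)*1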